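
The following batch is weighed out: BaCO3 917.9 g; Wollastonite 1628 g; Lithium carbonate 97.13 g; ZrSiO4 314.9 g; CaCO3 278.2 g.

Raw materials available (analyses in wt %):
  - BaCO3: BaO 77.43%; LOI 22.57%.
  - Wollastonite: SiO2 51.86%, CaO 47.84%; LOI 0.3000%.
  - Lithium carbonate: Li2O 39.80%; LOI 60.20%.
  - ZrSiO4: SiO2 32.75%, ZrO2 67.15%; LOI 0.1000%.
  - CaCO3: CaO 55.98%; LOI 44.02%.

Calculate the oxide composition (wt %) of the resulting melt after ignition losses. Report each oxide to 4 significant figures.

The intermediate values are shown, rounded to four significant digits, between the steps; every computation carries full float precision from first step to last. A single rounding yields each reported value; the derived quantities, which include the yield, LOI, net glass mass, the totals, five oxide percentages, are recomputed in exact precision, as quoted within question or answer, from the weighed amounts on 2843 g of glass.
What the batch supplies per oxide:
  SiO2: 1628·0.5186 + 314.9·0.3275 = 947.4 g
  BaO: 917.9·0.7743 = 710.7 g
  ZrO2: 314.9·0.6715 = 211.5 g
  Li2O: 97.13·0.3980 = 38.66 g
  CaO: 1628·0.4784 + 278.2·0.5598 = 934.6 g
LOI: 917.9·0.2257 + 1628·0.003000 + 97.13·0.6020 + 314.9·0.001000 + 278.2·0.4402 = 393.3 g
batch − LOI leaves glass = 3236 − 393.3 = 2843 g (consistent with Σ oxide mass)
each wt % is 100 × oxide ÷ glass

Glass mass = 2843 g (batch 3236 − LOI 393.3).
Composition: SiO2 33.33%, BaO 25.00%, ZrO2 7.438%, Li2O 1.360%, CaO 32.87%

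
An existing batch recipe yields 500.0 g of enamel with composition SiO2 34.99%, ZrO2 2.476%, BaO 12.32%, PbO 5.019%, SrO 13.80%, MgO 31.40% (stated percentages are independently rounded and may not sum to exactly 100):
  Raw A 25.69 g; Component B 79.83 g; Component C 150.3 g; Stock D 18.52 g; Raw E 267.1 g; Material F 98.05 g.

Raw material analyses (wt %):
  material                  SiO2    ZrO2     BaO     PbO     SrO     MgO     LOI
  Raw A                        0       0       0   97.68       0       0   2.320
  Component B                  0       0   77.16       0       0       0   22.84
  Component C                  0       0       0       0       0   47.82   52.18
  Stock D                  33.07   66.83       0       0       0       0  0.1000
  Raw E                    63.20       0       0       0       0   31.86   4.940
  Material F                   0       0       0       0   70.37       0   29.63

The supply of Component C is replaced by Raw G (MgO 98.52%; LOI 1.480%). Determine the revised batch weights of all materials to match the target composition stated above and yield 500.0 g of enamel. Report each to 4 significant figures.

Each numeric step keeps full precision throughout — mid-chain values are displayed, with 4-significant-figure rounding, alongside each step — a single rounding yields each reported figure. The derived quantities (yield, net glass mass, the totals, the six compositions, ignition loss) are carried in exact precision starting from the weights per 500.0 g of glass, exactly as printed in either problem or answer.
Oxide mass targets, per 500.0 g enamel:
  SiO2: 34.99% × 500.0 = 175.0 g
  ZrO2: 2.476% × 500.0 = 12.38 g
  BaO: 12.32% × 500.0 = 61.60 g
  PbO: 5.019% × 500.0 = 25.10 g
  SrO: 13.80% × 500.0 = 69.00 g
  MgO: 31.40% × 500.0 = 157.0 g
Oxide-by-oxide audit from the weights as reported, relative to the basis at hand (sum by sum, the targets are met once rounding is allowed for):
  SiO2: 18.52·0.3307 + 267.1·0.6320 = 174.9 g (target 175.0 g)
  ZrO2: 18.52·0.6683 = 12.38 g (target 12.38 g)
  BaO: 79.83·0.7716 = 61.60 g (target 61.60 g)
  PbO: 25.69·0.9768 = 25.09 g (target 25.10 g)
  SrO: 98.05·0.7037 = 69.00 g (target 69.00 g)
  MgO: 72.97·0.9852 + 267.1·0.3186 = 157.0 g (target 157.0 g)
Glass-mass closure: whole batch net of LOI = 500.0 g (per-oxide target masses sum to 500.0 g; against the stated basis, 500.0 g — rounding explains the deltas).
Total batch = Σ batch = 562.2 g; LOI removed, Σ of batch·LOI: 62.17 g; yield: glass divided by total = 88.94%.

Revised batch per 500.0 g enamel:
  Raw A: 25.69 g
  Component B: 79.83 g
  Raw G: 72.97 g
  Stock D: 18.52 g
  Raw E: 267.1 g
  Material F: 98.05 g
Total batch = 562.2 g; LOI loss = 62.17 g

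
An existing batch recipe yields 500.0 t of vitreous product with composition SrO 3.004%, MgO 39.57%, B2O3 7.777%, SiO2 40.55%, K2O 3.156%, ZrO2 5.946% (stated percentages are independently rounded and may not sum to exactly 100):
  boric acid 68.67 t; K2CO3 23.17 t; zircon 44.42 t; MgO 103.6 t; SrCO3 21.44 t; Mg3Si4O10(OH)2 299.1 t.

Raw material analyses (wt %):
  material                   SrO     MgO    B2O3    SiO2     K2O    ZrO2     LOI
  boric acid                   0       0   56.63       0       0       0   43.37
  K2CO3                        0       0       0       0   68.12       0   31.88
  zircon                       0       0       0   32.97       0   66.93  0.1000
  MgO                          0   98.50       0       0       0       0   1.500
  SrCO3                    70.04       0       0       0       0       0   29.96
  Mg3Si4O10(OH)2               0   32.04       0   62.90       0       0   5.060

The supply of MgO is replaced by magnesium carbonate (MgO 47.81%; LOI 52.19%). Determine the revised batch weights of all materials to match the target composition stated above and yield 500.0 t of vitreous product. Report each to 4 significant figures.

Revised batch per 500.0 t vitreous product:
  boric acid: 68.67 t
  K2CO3: 23.17 t
  zircon: 44.42 t
  magnesium carbonate: 213.4 t
  SrCO3: 21.44 t
  Mg3Si4O10(OH)2: 299.1 t
Total batch = 670.2 t; LOI loss = 170.1 t

The working math keeps full precision through the solve. The intermediate values are printed, rounded to 4 significant digits, when written out. Each reported result undergoes a single rounding — the derived quantities, including glass mass, the yield, the six compositions, totals, ignition loss, are carried using the weight values on 500.0 t of glass in exact precision, as written in question or answer.
Target masses of each oxide per 500.0 t vitreous product:
  SrO: 3.004% × 500.0 = 15.02 t
  MgO: 39.57% × 500.0 = 197.8 t
  B2O3: 7.777% × 500.0 = 38.88 t
  SiO2: 40.55% × 500.0 = 202.8 t
  K2O: 3.156% × 500.0 = 15.78 t
  ZrO2: 5.946% × 500.0 = 29.73 t
Sums-versus-targets review from the weights as reported, against the basis in use (summed amounts equal target values exact up to rounding of places):
  SrO: 21.44·0.7004 = 15.02 t (target 15.02 t)
  MgO: 213.4·0.4781 + 299.1·0.3204 = 197.9 t (target 197.8 t)
  B2O3: 68.67·0.5663 = 38.89 t (target 38.88 t)
  SiO2: 44.42·0.3297 + 299.1·0.6290 = 202.8 t (target 202.8 t)
  K2O: 23.17·0.6812 = 15.78 t (target 15.78 t)
  ZrO2: 44.42·0.6693 = 29.73 t (target 29.73 t)
The glass-mass cross-check: net batch after ignition = 500.1 t (targets for the oxides total 500.0 t; versus the stated basis of 500.0 t — any gap is answer rounding).
Summing the batch: Σ batch = 670.2 t; Σ batch·LOI gives LOI loss = 170.1 t; yield: glass divided by total = 74.61%.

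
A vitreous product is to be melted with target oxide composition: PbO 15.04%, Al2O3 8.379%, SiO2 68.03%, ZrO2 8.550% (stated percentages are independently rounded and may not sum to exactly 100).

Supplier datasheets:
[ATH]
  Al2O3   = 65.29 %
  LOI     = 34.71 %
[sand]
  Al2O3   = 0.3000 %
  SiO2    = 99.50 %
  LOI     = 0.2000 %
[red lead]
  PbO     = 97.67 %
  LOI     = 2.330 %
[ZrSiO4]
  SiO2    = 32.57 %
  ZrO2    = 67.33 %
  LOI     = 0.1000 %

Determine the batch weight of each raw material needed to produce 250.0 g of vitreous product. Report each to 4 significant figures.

Mid-chain values are printed (rounded to four significant digits) as written; every computation runs at full precision at each step; every reported figure takes exactly one rounding; all derived quantities, which include totals, glass mass, LOI, yield, four oxide percentages, are rebuilt in full float precision, as set out in question or answer, from the weighed amounts per 250.0 g of glass.
Target oxide masses per 250.0 g vitreous product:
  PbO: 15.04% × 250.0 = 37.60 g
  Al2O3: 8.379% × 250.0 = 20.95 g
  SiO2: 68.03% × 250.0 = 170.1 g
  ZrO2: 8.550% × 250.0 = 21.38 g
Mass-balance tally per oxide with the batch weights as given, under the basis named above (delivered sums recover each target up to rounding of the answer):
  PbO: 38.50·0.9767 = 37.60 g (target 37.60 g)
  Al2O3: 31.35·0.6529 + 160.5·0.003000 = 20.95 g (target 20.95 g)
  SiO2: 160.5·0.9950 + 31.75·0.3257 = 170.0 g (target 170.1 g)
  ZrO2: 31.75·0.6733 = 21.38 g (target 21.38 g)
The glass-mass cross-check: net batch after ignition = 250.0 g (summing oxide targets gives 250.0 g; versus the stated basis of 250.0 g — gaps are rounding artifacts).
Batch total: Σ batch = 262.1 g; LOI loss = Σ batch·LOI = 12.13 g; yield, glass over the total, = 95.37%.

Batch per 250.0 g vitreous product:
  ATH: 31.35 g
  sand: 160.5 g
  red lead: 38.50 g
  ZrSiO4: 31.75 g
Total batch = 262.1 g; LOI loss = 12.13 g; yield = 95.37%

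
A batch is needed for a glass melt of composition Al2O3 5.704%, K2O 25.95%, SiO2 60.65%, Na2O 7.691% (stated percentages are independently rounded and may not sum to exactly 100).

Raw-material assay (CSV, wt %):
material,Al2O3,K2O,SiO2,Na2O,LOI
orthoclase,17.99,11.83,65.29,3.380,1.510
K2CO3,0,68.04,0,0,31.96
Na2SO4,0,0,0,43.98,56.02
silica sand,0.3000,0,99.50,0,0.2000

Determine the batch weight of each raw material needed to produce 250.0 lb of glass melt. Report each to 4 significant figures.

Batch per 250.0 lb glass melt:
  orthoclase: 77.57 lb
  K2CO3: 81.86 lb
  Na2SO4: 37.76 lb
  silica sand: 101.5 lb
Total batch = 298.7 lb; LOI loss = 48.69 lb; yield = 83.70%

Every computation keeps exact precision through every step; intermediates are printed (rounded to 4 significant figures) alongside each step; each reported number sees exactly one rounding; derived quantities, which include the yield, four oxide percentages, net glass mass, ignition loss, the totals, are carried in full precision, as quoted within problem or answer, from the batch weights per 250.0 lb of glass.
The oxide mass targets at 250.0 lb glass melt:
  Al2O3: 5.704% × 250.0 = 14.26 lb
  K2O: 25.95% × 250.0 = 64.88 lb
  SiO2: 60.65% × 250.0 = 151.6 lb
  Na2O: 7.691% × 250.0 = 19.23 lb
Per-oxide balance check given the weights on record, per the basis as stated (summed amounts equal target values exact up to rounding of places):
  Al2O3: 77.57·0.1799 + 101.5·0.003000 = 14.26 lb (target 14.26 lb)
  K2O: 77.57·0.1183 + 81.86·0.6804 = 64.87 lb (target 64.88 lb)
  SiO2: 77.57·0.6529 + 101.5·0.9950 = 151.6 lb (target 151.6 lb)
  Na2O: 77.57·0.03380 + 37.76·0.4398 = 19.23 lb (target 19.23 lb)
Glass mass check: batch total minus LOI = 250.0 lb (the Σ of target masses is 250.0 lb; versus the stated basis of 250.0 lb — any gap is answer rounding).
Summing the batch: Σ batch = 298.7 lb; ignition loss, Σ(batch × LOI) = 48.69 lb; yield, glass over the total, = 83.70%.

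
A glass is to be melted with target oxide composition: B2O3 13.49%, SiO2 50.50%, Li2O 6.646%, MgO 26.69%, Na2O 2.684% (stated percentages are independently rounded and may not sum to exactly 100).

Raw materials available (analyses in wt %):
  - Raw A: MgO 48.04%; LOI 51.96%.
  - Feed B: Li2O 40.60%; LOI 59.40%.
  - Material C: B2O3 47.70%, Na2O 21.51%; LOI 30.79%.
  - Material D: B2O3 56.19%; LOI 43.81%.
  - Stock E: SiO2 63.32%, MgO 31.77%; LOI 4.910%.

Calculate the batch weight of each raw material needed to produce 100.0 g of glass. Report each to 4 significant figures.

Batch per 100.0 g glass:
  Raw A: 2.815 g
  Feed B: 16.37 g
  Material C: 12.48 g
  Material D: 13.42 g
  Stock E: 79.75 g
Total batch = 124.8 g; LOI loss = 24.82 g; yield = 80.11%

The intermediate values appear, with 4-significant-digit rounding, across the worked steps. Each numeric step runs at full precision from first step to last — every reported result sees exactly one rounding. Derived quantities are recomputed in exact precision (net glass mass, totals, the yield, ignition loss, the five compositions) using the weight values for 100.0 g of glass as set out in either problem or answer.
Target oxide masses per 100.0 g glass:
  B2O3: 13.49% × 100.0 = 13.49 g
  SiO2: 50.50% × 100.0 = 50.50 g
  Li2O: 6.646% × 100.0 = 6.646 g
  MgO: 26.69% × 100.0 = 26.69 g
  Na2O: 2.684% × 100.0 = 2.684 g
A balance pass over the oxides, per the reported batch figures, per the basis as stated (oxide sums agree with the targets given rounding of the digits):
  B2O3: 12.48·0.4770 + 13.42·0.5619 = 13.49 g (target 13.49 g)
  SiO2: 79.75·0.6332 = 50.50 g (target 50.50 g)
  Li2O: 16.37·0.4060 = 6.646 g (target 6.646 g)
  MgO: 2.815·0.4804 + 79.75·0.3177 = 26.69 g (target 26.69 g)
  Na2O: 12.48·0.2151 = 2.684 g (target 2.684 g)
Mass balance on the glass: net batch after ignition = 100.0 g (per-oxide target masses sum to 100.0 g; with the basis standing at 100.0 g — any gap is answer rounding).
Total batch = Σ batch = 124.8 g; LOI removed, Σ of batch·LOI: 24.82 g; the yield ratio, glass ÷ batch: 80.11%.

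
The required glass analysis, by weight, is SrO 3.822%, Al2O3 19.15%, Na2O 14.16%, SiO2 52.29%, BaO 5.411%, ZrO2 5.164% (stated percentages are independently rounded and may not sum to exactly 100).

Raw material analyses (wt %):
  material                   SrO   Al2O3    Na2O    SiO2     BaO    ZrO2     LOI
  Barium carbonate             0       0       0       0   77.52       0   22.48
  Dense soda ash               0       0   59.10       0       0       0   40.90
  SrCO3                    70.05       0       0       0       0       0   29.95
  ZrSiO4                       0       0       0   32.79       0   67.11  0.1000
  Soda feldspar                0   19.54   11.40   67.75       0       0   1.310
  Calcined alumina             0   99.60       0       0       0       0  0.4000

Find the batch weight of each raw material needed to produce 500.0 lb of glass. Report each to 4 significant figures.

The working math holds full float precision from first step to last — the intermediate values are printed rounded to 4 significant figures in the working — each reported result includes exactly one rounding. All derived quantities, including totals, the six compositions, ignition loss, glass mass, yield, are carried from the batch weights per 500.0 lb of glass at full float precision, as quoted within problem or answer.
Target masses of each oxide per 500.0 lb glass:
  SrO: 3.822% × 500.0 = 19.11 lb
  Al2O3: 19.15% × 500.0 = 95.75 lb
  Na2O: 14.16% × 500.0 = 70.80 lb
  SiO2: 52.29% × 500.0 = 261.4 lb
  BaO: 5.411% × 500.0 = 27.06 lb
  ZrO2: 5.164% × 500.0 = 25.82 lb
Verifying the oxide balance applying the batch weights above, against the basis in use (target by target, the sums agree given rounding of the digits):
  SrO: 27.28·0.7005 = 19.11 lb (target 19.11 lb)
  Al2O3: 367.3·0.1954 + 24.08·0.9960 = 95.75 lb (target 95.75 lb)
  Na2O: 48.95·0.5910 + 367.3·0.1140 = 70.80 lb (target 70.80 lb)
  SiO2: 38.47·0.3279 + 367.3·0.6775 = 261.5 lb (target 261.4 lb)
  BaO: 34.90·0.7752 = 27.05 lb (target 27.06 lb)
  ZrO2: 38.47·0.6711 = 25.82 lb (target 25.82 lb)
The glass-mass cross-check: total batch − LOI = 500.0 lb (per-oxide target masses sum to 500.0 lb; the stated basis being 500.0 lb — gaps are rounding artifacts).
Total batch = Σ batch = 541.0 lb; Σ batch·LOI gives LOI loss = 40.98 lb; yield = glass ÷ total batch = 92.42%.

Batch per 500.0 lb glass:
  Barium carbonate: 34.90 lb
  Dense soda ash: 48.95 lb
  SrCO3: 27.28 lb
  ZrSiO4: 38.47 lb
  Soda feldspar: 367.3 lb
  Calcined alumina: 24.08 lb
Total batch = 541.0 lb; LOI loss = 40.98 lb; yield = 92.42%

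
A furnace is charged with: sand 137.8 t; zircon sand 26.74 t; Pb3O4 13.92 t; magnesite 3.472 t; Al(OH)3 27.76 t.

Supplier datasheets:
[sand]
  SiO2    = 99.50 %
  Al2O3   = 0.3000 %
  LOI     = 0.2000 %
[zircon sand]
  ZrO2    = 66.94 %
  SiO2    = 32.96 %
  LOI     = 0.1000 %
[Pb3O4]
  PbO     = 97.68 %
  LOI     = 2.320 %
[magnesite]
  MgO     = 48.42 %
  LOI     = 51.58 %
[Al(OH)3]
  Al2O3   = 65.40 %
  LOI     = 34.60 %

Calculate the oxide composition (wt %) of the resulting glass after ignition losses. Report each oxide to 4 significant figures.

Glass mass = 197.7 t (batch 209.7 − LOI 12.02).
Composition: ZrO2 9.055%, PbO 6.879%, SiO2 73.82%, MgO 0.8505%, Al2O3 9.394%

The intermediate values are shown rounded to four significant digits on the page — each numeric step holds full float precision through every step; a single rounding yields each reported value. All derived quantities, including the yield, ignition loss, five oxide percentages, the totals, net glass mass, are re-derived starting from the weights per 197.7 t of glass in exact precision as quoted within the problem or the answer.
What the batch supplies per oxide:
  ZrO2: 26.74·0.6694 = 17.90 t
  PbO: 13.92·0.9768 = 13.60 t
  SiO2: 137.8·0.9950 + 26.74·0.3296 = 145.9 t
  MgO: 3.472·0.4842 = 1.681 t
  Al2O3: 137.8·0.003000 + 27.76·0.6540 = 18.57 t
LOI: 137.8·0.002000 + 26.74·0.001000 + 13.92·0.02320 + 3.472·0.5158 + 27.76·0.3460 = 12.02 t
Glass = total batch minus LOI = 209.7 − 12.02 = 197.7 t (the oxide masses sum to this)
percent by weight: oxide/glass ×100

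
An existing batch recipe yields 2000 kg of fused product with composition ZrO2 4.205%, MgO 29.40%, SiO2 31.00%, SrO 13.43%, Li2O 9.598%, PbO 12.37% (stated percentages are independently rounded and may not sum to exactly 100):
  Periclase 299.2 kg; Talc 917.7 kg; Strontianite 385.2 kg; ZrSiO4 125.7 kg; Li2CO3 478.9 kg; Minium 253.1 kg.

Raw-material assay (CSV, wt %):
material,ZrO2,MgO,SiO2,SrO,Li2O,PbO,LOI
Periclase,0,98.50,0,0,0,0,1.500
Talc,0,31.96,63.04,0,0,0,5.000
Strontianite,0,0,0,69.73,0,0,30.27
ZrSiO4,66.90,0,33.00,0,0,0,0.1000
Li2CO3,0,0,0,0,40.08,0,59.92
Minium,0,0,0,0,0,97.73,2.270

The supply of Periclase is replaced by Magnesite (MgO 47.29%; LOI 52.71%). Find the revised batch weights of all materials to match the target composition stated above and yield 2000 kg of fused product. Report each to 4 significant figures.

Values along the way are printed rounded to 4 significant figures at each printed step. All arithmetic maintains exact precision at all times — a single rounding produces each reported value — the derived quantities are carried at exact precision (net glass mass, the yield, totals, ignition loss, six oxide percentages) starting from the weights on 2000 kg of glass exactly as printed in question or answer.
Oxide-by-oxide targets in 2000 kg fused product:
  ZrO2: 4.205% × 2000 = 84.10 kg
  MgO: 29.40% × 2000 = 588.0 kg
  SiO2: 31.00% × 2000 = 620.0 kg
  SrO: 13.43% × 2000 = 268.6 kg
  Li2O: 9.598% × 2000 = 192.0 kg
  PbO: 12.37% × 2000 = 247.4 kg
Verifying the oxide balance given the weights on record, at the basis given (sums match the target masses once rounding is allowed for):
  ZrO2: 125.7·0.6690 = 84.09 kg (target 84.10 kg)
  MgO: 623.2·0.4729 + 917.7·0.3196 = 588.0 kg (target 588.0 kg)
  SiO2: 917.7·0.6304 + 125.7·0.3300 = 620.0 kg (target 620.0 kg)
  SrO: 385.2·0.6973 = 268.6 kg (target 268.6 kg)
  Li2O: 478.9·0.4008 = 191.9 kg (target 192.0 kg)
  PbO: 253.1·0.9773 = 247.4 kg (target 247.4 kg)
Glass-mass sanity pass: total charge less LOI = 2000 kg (per-oxide target masses sum to 2000 kg; with the basis standing at 2000 kg — rounding explains the deltas).
Whole-batch sum: Σ batch = 2784 kg; the LOI term Σ batch·LOI equals 783.8 kg; yield: glass divided by total = 71.84%.

Revised batch per 2000 kg fused product:
  Magnesite: 623.2 kg
  Talc: 917.7 kg
  Strontianite: 385.2 kg
  ZrSiO4: 125.7 kg
  Li2CO3: 478.9 kg
  Minium: 253.1 kg
Total batch = 2784 kg; LOI loss = 783.8 kg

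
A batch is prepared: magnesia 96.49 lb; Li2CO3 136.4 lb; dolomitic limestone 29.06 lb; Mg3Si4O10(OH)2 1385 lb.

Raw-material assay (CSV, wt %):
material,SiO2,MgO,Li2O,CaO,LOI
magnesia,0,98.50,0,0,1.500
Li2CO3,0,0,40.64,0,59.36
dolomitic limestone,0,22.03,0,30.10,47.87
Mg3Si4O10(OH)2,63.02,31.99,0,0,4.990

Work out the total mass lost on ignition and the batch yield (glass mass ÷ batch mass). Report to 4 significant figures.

LOI loss = 165.4 lb; glass = 1482 lb; yield = 89.95%

Values along the way appear rounded off to 4 significant figures alongside each step. Full precision is held at all times — a single rounding produces each reported number — the derived quantities are recomputed from the batch weights for 1482 lb of glass at full precision (net glass mass, the totals, the yield, the four compositions, ignition loss) as given in problem or answer.
Per-material ignition loss:
  magnesia: 96.49 × 0.01500 = 1.447 lb
  Li2CO3: 136.4 × 0.5936 = 80.97 lb
  dolomitic limestone: 29.06 × 0.4787 = 13.91 lb
  Mg3Si4O10(OH)2: 1385 × 0.04990 = 69.11 lb
Total LOI = 165.4 lb
Glass = batch − LOI = 1647 − 165.4 = 1482 lb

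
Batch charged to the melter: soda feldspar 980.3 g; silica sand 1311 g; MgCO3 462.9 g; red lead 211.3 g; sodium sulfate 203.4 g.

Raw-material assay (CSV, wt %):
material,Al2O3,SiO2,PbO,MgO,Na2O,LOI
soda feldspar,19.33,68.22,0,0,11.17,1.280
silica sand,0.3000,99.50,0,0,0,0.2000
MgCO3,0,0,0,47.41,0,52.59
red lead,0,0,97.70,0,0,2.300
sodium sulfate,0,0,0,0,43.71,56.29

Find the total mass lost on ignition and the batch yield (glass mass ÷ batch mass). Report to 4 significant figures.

Mid-chain values are displayed rounded to 4 significant figures across the worked steps — each numeric step runs at exact precision from start to finish; exactly one rounding goes into each reported figure — derived quantities (the five compositions, yield, net glass mass, totals, ignition loss) are carried starting from the weights per 2791 g of glass in full float precision, as given in question or answer.
Material-by-material LOI:
  soda feldspar: 980.3 × 0.01280 = 12.55 g
  silica sand: 1311 × 0.002000 = 2.622 g
  MgCO3: 462.9 × 0.5259 = 243.4 g
  red lead: 211.3 × 0.02300 = 4.860 g
  sodium sulfate: 203.4 × 0.5629 = 114.5 g
Total LOI = 378.0 g
Glass = batch − LOI = 3169 − 378.0 = 2791 g

LOI loss = 378.0 g; glass = 2791 g; yield = 88.07%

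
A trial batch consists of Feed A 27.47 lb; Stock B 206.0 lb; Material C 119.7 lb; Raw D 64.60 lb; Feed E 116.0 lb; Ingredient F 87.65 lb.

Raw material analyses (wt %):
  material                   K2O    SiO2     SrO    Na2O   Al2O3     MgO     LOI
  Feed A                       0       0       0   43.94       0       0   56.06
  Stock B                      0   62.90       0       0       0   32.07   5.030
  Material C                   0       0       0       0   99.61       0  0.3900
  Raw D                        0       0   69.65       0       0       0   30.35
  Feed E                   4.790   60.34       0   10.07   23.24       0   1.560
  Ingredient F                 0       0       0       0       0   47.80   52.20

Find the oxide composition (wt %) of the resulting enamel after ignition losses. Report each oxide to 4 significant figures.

Glass mass = 528.0 lb (batch 621.4 − LOI 93.40).
Composition: K2O 1.052%, SiO2 37.80%, SrO 8.521%, Na2O 4.498%, Al2O3 27.69%, MgO 20.45%

The intermediate values are shown (rounded to four significant figures) on the page — the working math holds exact precision through every step; a single rounding finalizes each reported value. The derived quantities, which include glass mass, the yield, the six compositions, LOI, the totals, are carried in full float precision, as quoted within problem or answer, starting from the weights on 528.0 lb of glass.
Per-oxide mass from batch:
  K2O: 116.0·0.04790 = 5.556 lb
  SiO2: 206.0·0.6290 + 116.0·0.6034 = 199.6 lb
  SrO: 64.60·0.6965 = 44.99 lb
  Na2O: 27.47·0.4394 + 116.0·0.1007 = 23.75 lb
  Al2O3: 119.7·0.9961 + 116.0·0.2324 = 146.2 lb
  MgO: 206.0·0.3207 + 87.65·0.4780 = 108.0 lb
LOI: 27.47·0.5606 + 206.0·0.05030 + 119.7·0.003900 + 64.60·0.3035 + 116.0·0.01560 + 87.65·0.5220 = 93.40 lb
The glass mass, total less LOI, = 621.4 − 93.40 = 528.0 lb (equal to the oxide-mass sum)
percent by weight: oxide/glass ×100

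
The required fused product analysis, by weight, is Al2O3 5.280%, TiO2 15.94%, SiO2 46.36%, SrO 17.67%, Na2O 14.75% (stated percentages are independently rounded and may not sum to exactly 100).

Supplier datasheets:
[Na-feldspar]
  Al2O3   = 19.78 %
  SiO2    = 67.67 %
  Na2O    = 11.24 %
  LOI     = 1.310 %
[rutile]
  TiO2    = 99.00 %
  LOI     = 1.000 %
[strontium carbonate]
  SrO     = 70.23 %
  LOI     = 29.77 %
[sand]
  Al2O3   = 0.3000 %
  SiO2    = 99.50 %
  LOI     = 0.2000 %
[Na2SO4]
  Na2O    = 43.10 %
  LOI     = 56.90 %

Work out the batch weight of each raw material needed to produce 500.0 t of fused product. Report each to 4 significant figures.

Batch per 500.0 t fused product:
  Na-feldspar: 131.3 t
  rutile: 80.51 t
  strontium carbonate: 125.8 t
  sand: 143.7 t
  Na2SO4: 136.9 t
Total batch = 618.2 t; LOI loss = 118.2 t; yield = 80.89%

Working values are rounded to four significant figures when quoted. The whole derivation runs at full float precision through every step; every reported result takes a single rounding. The derived quantities, including ignition loss, glass mass, the totals, the five compositions, the yield, are carried from the weighed amounts at 500.0 t of glass in full precision, as they appear in the problem or the answer.
The oxide mass targets at 500.0 t fused product:
  Al2O3: 5.280% × 500.0 = 26.40 t
  TiO2: 15.94% × 500.0 = 79.70 t
  SiO2: 46.36% × 500.0 = 231.8 t
  SrO: 17.67% × 500.0 = 88.35 t
  Na2O: 14.75% × 500.0 = 73.75 t
Sums-versus-targets review using the reported weights, versus the basis set out (target by target, the sums agree up to rounding of the answer):
  Al2O3: 131.3·0.1978 + 143.7·0.003000 = 26.40 t (target 26.40 t)
  TiO2: 80.51·0.9900 = 79.70 t (target 79.70 t)
  SiO2: 131.3·0.6767 + 143.7·0.9950 = 231.8 t (target 231.8 t)
  SrO: 125.8·0.7023 = 88.35 t (target 88.35 t)
  Na2O: 131.3·0.1124 + 136.9·0.4310 = 73.76 t (target 73.75 t)
Glass mass check: Σ batch − LOI loss = 500.1 t (summing oxide targets gives 500.0 t; against the stated basis, 500.0 t — deltas are rounding alone).
Batch grand total — Σ batch = 618.2 t; the LOI term Σ batch·LOI equals 118.2 t; yield: glass divided by total = 80.89%.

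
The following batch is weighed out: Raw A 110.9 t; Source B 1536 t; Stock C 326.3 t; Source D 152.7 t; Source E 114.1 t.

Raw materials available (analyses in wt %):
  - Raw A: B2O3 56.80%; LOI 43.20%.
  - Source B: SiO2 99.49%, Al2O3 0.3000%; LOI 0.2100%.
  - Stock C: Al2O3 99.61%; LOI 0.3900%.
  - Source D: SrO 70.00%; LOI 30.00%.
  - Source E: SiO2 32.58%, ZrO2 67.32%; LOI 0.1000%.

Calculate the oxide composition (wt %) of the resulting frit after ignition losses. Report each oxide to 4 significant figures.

Mid-chain values are printed rounded to 4 significant figures alongside each step; the working math carries full precision in every operation. Every reported result carries a single rounding — derived quantities (totals, the five compositions, the yield, net glass mass, LOI) are re-derived at full precision from the weighed amounts for 2142 t of glass as quoted within the question or the answer.
Mass of each oxide from the mix:
  B2O3: 110.9·0.5680 = 62.99 t
  SiO2: 1536·0.9949 + 114.1·0.3258 = 1565 t
  SrO: 152.7·0.7000 = 106.9 t
  Al2O3: 1536·0.003000 + 326.3·0.9961 = 329.6 t
  ZrO2: 114.1·0.6732 = 76.81 t
LOI: 110.9·0.4320 + 1536·0.002100 + 326.3·0.003900 + 152.7·0.3000 + 114.1·0.001000 = 98.33 t
Resulting glass, batch − LOI: 2240 − 98.33 = 2142 t (= the summed oxide contributions)
wt % = oxide mass / glass mass × 100

Glass mass = 2142 t (batch 2240 − LOI 98.33).
Composition: B2O3 2.941%, SiO2 73.09%, SrO 4.991%, Al2O3 15.39%, ZrO2 3.587%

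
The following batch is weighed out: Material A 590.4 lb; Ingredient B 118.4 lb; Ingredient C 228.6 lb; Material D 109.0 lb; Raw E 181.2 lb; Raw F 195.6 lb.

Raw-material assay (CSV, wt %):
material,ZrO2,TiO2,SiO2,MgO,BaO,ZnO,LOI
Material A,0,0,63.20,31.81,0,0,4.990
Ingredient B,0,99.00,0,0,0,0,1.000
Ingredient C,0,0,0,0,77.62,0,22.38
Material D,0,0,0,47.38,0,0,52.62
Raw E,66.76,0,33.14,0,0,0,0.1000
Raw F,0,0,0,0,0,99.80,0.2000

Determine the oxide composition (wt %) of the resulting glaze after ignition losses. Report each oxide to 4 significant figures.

Each numeric step carries full precision throughout. Working values are shown rounded off to 4 significant figures on the page. Every reported figure takes exactly one rounding. All derived quantities are carried at exact precision (LOI, six oxide percentages, glass mass, the totals, the yield) from the weighed amounts for 1283 lb of glass as given in the question or the answer.
Delivered oxide masses:
  ZrO2: 181.2·0.6676 = 121.0 lb
  TiO2: 118.4·0.9900 = 117.2 lb
  SiO2: 590.4·0.6320 + 181.2·0.3314 = 433.2 lb
  MgO: 590.4·0.3181 + 109.0·0.4738 = 239.5 lb
  BaO: 228.6·0.7762 = 177.4 lb
  ZnO: 195.6·0.9980 = 195.2 lb
LOI: 590.4·0.04990 + 118.4·0.01000 + 228.6·0.2238 + 109.0·0.5262 + 181.2·0.001000 + 195.6·0.002000 = 139.7 lb
Glass mass = batch − LOI = 1423 − 139.7 = 1283 lb (equal to the oxide-mass sum)
wt %: oxide over glass, times 100

Glass mass = 1283 lb (batch 1423 − LOI 139.7).
Composition: ZrO2 9.425%, TiO2 9.133%, SiO2 33.75%, MgO 18.66%, BaO 13.83%, ZnO 15.21%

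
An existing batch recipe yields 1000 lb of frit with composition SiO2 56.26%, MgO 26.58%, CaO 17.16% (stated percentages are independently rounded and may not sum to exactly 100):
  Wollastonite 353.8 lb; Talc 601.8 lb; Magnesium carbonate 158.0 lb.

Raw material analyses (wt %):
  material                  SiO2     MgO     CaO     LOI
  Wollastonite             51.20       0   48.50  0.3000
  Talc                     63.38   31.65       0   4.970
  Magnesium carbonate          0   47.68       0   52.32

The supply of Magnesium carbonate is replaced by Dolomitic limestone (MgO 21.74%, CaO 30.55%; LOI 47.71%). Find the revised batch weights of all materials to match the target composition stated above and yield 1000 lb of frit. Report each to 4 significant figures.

All arithmetic maintains exact precision through every step. In-progress results are displayed rounded to 4 significant figures in the working — every reported figure takes exactly one rounding — the derived quantities, including the totals, the three compositions, LOI, yield, net glass mass, are computed from the weighed amounts at 1000 lb of glass in full float precision, exactly as shown in problem or answer.
Oxide mass targets, per 1000 lb frit:
  SiO2: 56.26% × 1000 = 562.6 lb
  MgO: 26.58% × 1000 = 265.8 lb
  CaO: 17.16% × 1000 = 171.6 lb
Per-oxide balance check on the weights just shown, relative to the basis at hand (each sum matches its target mass given rounding of the digits):
  SiO2: 228.5·0.5120 + 703.1·0.6338 = 562.6 lb (target 562.6 lb)
  MgO: 703.1·0.3165 + 199.0·0.2174 = 265.8 lb (target 265.8 lb)
  CaO: 228.5·0.4850 + 199.0·0.3055 = 171.6 lb (target 171.6 lb)
Mass balance on the glass: batch total minus LOI = 1000 lb (oxide target masses add up to 1000 lb; the stated basis being 1000 lb — rounding explains the deltas).
Batch grand total — Σ batch = 1131 lb; LOI removed, Σ of batch·LOI: 130.6 lb; glass ÷ batch gives a yield of 88.45%.

Revised batch per 1000 lb frit:
  Wollastonite: 228.5 lb
  Talc: 703.1 lb
  Dolomitic limestone: 199.0 lb
Total batch = 1131 lb; LOI loss = 130.6 lb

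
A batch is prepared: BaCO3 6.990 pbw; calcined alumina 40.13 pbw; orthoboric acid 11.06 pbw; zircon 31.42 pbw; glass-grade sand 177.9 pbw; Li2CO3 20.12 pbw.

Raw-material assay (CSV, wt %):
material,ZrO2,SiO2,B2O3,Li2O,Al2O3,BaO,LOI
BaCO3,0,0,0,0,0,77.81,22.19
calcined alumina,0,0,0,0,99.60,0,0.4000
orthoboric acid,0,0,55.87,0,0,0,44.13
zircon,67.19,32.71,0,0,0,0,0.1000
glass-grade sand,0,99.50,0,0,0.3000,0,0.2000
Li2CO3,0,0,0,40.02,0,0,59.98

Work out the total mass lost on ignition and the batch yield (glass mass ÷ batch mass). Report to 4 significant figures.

The working math maintains full precision at every stage; mid-chain values are displayed rounded to four significant digits between the steps. A single rounding yields every reported figure. All derived quantities (the totals, six oxide percentages, glass mass, ignition loss, the yield) are computed from the batch weights per 268.6 pbw of glass at full precision, as they appear in question or answer.
Ignition loss by material:
  BaCO3: 6.990 × 0.2219 = 1.551 pbw
  calcined alumina: 40.13 × 0.004000 = 0.1605 pbw
  orthoboric acid: 11.06 × 0.4413 = 4.881 pbw
  zircon: 31.42 × 0.001000 = 0.03142 pbw
  glass-grade sand: 177.9 × 0.002000 = 0.3558 pbw
  Li2CO3: 20.12 × 0.5998 = 12.07 pbw
Total LOI = 19.05 pbw
Glass = batch − LOI = 287.6 − 19.05 = 268.6 pbw

LOI loss = 19.05 pbw; glass = 268.6 pbw; yield = 93.38%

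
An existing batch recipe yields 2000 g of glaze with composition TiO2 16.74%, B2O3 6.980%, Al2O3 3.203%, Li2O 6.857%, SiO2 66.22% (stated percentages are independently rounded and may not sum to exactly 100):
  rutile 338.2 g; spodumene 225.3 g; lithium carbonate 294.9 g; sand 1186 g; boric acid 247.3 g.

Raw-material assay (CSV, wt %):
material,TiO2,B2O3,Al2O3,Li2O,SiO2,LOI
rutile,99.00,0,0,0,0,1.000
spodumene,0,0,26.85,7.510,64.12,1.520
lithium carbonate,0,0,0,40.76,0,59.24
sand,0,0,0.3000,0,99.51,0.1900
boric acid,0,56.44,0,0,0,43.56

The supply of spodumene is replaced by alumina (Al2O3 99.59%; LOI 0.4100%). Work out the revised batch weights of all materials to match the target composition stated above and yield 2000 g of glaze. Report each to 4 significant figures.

In-progress results are shown rounded to 4 significant digits at each printed step; the working math keeps exact precision in every operation. Exactly one rounding is applied to every reported value. Derived quantities, which include totals, net glass mass, the five compositions, yield, LOI, are re-derived in full float precision, as they appear in the question or the answer, from the weighed amounts per 2000 g of glass.
Target oxide masses per 2000 g glaze:
  TiO2: 16.74% × 2000 = 334.8 g
  B2O3: 6.980% × 2000 = 139.6 g
  Al2O3: 3.203% × 2000 = 64.06 g
  Li2O: 6.857% × 2000 = 137.1 g
  SiO2: 66.22% × 2000 = 1324 g
Checking each oxide sum per the reported batch figures, per the basis as stated (delivered sums recover each target net of answer rounding effects):
  TiO2: 338.2·0.9900 = 334.8 g (target 334.8 g)
  B2O3: 247.3·0.5644 = 139.6 g (target 139.6 g)
  Al2O3: 60.31·0.9959 + 1331·0.003000 = 64.06 g (target 64.06 g)
  Li2O: 336.5·0.4076 = 137.2 g (target 137.1 g)
  SiO2: 1331·0.9951 = 1324 g (target 1324 g)
Glass-mass closure: batch Σ − ignition loss = 2000 g (per-oxide target masses sum to 2000 g; against the stated basis, 2000 g — any gap is answer rounding).
Adding the batch up: Σ batch = 2313 g; Σ batch·LOI gives LOI loss = 313.2 g; glass ÷ batch gives a yield of 86.46%.

Revised batch per 2000 g glaze:
  rutile: 338.2 g
  alumina: 60.31 g
  lithium carbonate: 336.5 g
  sand: 1331 g
  boric acid: 247.3 g
Total batch = 2313 g; LOI loss = 313.2 g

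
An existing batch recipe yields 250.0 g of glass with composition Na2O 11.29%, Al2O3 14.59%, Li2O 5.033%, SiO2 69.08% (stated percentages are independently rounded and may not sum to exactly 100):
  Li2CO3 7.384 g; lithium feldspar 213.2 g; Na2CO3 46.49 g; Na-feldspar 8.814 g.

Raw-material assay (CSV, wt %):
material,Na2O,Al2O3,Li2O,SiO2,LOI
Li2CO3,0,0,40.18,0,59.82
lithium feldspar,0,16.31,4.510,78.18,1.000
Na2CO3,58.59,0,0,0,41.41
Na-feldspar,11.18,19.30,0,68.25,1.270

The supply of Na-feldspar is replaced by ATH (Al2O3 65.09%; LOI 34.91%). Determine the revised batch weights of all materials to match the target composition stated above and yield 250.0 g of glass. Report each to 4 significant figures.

Full precision is held from start to finish; in-progress results appear rounded off to 4 significant figures within the worked lines; a single rounding completes each reported figure — the derived quantities, which include ignition loss, totals, net glass mass, yield, the four compositions, are re-derived at exact precision, as given in the problem or the answer, starting from the weights per 250.0 g of glass.
Target oxide masses per 250.0 g glass:
  Na2O: 11.29% × 250.0 = 28.22 g
  Al2O3: 14.59% × 250.0 = 36.48 g
  Li2O: 5.033% × 250.0 = 12.58 g
  SiO2: 69.08% × 250.0 = 172.7 g
Balance tally, oxide-wise, using the reported weights, at the basis given (delivered sums recover each target given rounding of the digits):
  Na2O: 48.17·0.5859 = 28.22 g (target 28.22 g)
  Al2O3: 220.9·0.1631 + 0.6854·0.6509 = 36.47 g (target 36.48 g)
  Li2O: 6.520·0.4018 + 220.9·0.04510 = 12.58 g (target 12.58 g)
  SiO2: 220.9·0.7818 = 172.7 g (target 172.7 g)
The glass-mass cross-check: total charge less LOI = 250.0 g (oxide target masses add up to 250.0 g; stated basis 250.0 g — differing by rounding only).
Batch grand total — Σ batch = 276.3 g; LOI removed, Σ of batch·LOI: 26.30 g; glass ÷ batch gives a yield of 90.48%.

Revised batch per 250.0 g glass:
  Li2CO3: 6.520 g
  lithium feldspar: 220.9 g
  Na2CO3: 48.17 g
  ATH: 0.6854 g
Total batch = 276.3 g; LOI loss = 26.30 g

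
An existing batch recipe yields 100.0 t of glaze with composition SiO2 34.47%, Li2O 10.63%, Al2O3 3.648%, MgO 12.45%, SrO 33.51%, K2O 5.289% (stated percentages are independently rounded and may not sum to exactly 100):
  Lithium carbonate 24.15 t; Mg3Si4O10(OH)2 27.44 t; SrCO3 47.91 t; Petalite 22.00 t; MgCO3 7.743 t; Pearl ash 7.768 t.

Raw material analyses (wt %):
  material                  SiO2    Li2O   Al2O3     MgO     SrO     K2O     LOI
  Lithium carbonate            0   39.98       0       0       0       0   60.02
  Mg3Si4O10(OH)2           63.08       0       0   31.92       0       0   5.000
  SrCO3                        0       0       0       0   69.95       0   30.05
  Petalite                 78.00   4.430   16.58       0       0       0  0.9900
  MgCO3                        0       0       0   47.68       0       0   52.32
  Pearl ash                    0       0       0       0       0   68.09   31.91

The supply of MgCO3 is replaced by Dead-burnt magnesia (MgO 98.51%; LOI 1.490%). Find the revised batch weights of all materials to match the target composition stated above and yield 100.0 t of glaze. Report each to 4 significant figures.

Values along the way are printed with 4-significant-digit rounding at each printed step — every computation holds full precision through every step. Every reported value includes exactly one rounding; the derived quantities are re-derived at exact precision (the totals, the six compositions, yield, LOI, glass mass) from the batch weights per 100.0 t of glass, exactly as printed in question or answer.
Oxide-by-oxide targets in 100.0 t glaze:
  SiO2: 34.47% × 100.0 = 34.47 t
  Li2O: 10.63% × 100.0 = 10.63 t
  Al2O3: 3.648% × 100.0 = 3.648 t
  MgO: 12.45% × 100.0 = 12.45 t
  SrO: 33.51% × 100.0 = 33.51 t
  K2O: 5.289% × 100.0 = 5.289 t
Oxide-by-oxide audit from the weights as reported, versus the basis set out (sums match the target masses exact up to rounding of places):
  SiO2: 27.44·0.6308 + 22.00·0.7800 = 34.47 t (target 34.47 t)
  Li2O: 24.15·0.3998 + 22.00·0.04430 = 10.63 t (target 10.63 t)
  Al2O3: 22.00·0.1658 = 3.648 t (target 3.648 t)
  MgO: 27.44·0.3192 + 3.748·0.9851 = 12.45 t (target 12.45 t)
  SrO: 47.91·0.6995 = 33.51 t (target 33.51 t)
  K2O: 7.768·0.6809 = 5.289 t (target 5.289 t)
Glass-mass closure: net batch after ignition = 100.0 t (the Σ of target masses is 100.0 t; stated basis 100.0 t — any gap is answer rounding).
Adding the batch up: Σ batch = 133.0 t; ignition loss, Σ(batch × LOI) = 33.02 t; yield = glass ÷ total batch = 75.18%.

Revised batch per 100.0 t glaze:
  Lithium carbonate: 24.15 t
  Mg3Si4O10(OH)2: 27.44 t
  SrCO3: 47.91 t
  Petalite: 22.00 t
  Dead-burnt magnesia: 3.748 t
  Pearl ash: 7.768 t
Total batch = 133.0 t; LOI loss = 33.02 t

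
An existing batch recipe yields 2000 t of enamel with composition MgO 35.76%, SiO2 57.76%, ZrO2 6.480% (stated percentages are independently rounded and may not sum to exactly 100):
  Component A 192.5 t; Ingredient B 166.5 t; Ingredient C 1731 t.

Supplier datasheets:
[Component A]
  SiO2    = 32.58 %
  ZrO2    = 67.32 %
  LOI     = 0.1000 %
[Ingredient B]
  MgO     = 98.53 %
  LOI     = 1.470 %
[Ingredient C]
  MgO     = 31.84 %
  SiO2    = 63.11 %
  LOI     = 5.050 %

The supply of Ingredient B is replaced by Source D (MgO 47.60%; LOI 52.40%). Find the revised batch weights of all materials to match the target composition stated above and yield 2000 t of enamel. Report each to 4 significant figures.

Revised batch per 2000 t enamel:
  Component A: 192.5 t
  Source D: 344.6 t
  Ingredient C: 1731 t
Total batch = 2268 t; LOI loss = 268.2 t

The whole derivation keeps full precision through the solve. In-progress results are shown (rounded to four significant digits) across the worked steps; a single rounding completes every reported number; the derived quantities are rebuilt from the weighed amounts for 2000 t of glass at exact precision (net glass mass, the three compositions, the totals, yield, ignition loss), as quoted within question or answer.
The oxide mass targets at 2000 t enamel:
  MgO: 35.76% × 2000 = 715.2 t
  SiO2: 57.76% × 2000 = 1155 t
  ZrO2: 6.480% × 2000 = 129.6 t
Verifying the oxide balance using the reported weights, under the basis named above (target by target, the sums agree once rounding is allowed for):
  MgO: 344.6·0.4760 + 1731·0.3184 = 715.2 t (target 715.2 t)
  SiO2: 192.5·0.3258 + 1731·0.6311 = 1155 t (target 1155 t)
  ZrO2: 192.5·0.6732 = 129.6 t (target 129.6 t)
Glass-mass closure: batch Σ − ignition loss = 2000 t (oxide target masses add up to 2000 t; the stated basis being 2000 t — gaps are rounding artifacts).
Total batch = Σ batch = 2268 t; loss to ignition Σ batch·LOI = 268.2 t; the yield ratio, glass ÷ batch: 88.18%.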